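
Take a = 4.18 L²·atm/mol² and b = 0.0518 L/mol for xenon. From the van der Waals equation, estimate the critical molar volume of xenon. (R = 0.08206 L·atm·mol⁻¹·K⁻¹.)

For a van der Waals gas, V_m,c = 3b.
V_m,c = 3×0.0518 = 0.1554 L/mol

V_m,c ≈ 0.1554 L/mol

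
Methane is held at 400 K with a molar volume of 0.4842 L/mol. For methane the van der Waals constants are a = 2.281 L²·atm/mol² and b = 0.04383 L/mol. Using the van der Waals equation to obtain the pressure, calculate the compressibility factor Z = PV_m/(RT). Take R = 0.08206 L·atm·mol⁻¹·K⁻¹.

P = RT/(V_m − b) − a/V_m² = (0.08206)(400)/(0.4842 − 0.04383) − 2.281/(0.4842)²
  = 32.824/0.44037 − 9.7292 = 74.537 − 9.7292 = 64.808 atm
Z = PV_m/(RT) = (64.808)(0.4842)/((0.08206)(400)) = 31.380/32.824 = 0.9560

Z ≈ 0.9560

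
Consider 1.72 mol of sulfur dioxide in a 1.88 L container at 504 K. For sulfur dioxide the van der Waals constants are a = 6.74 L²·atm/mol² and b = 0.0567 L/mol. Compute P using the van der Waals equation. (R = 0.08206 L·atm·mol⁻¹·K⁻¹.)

P = nRT/(V − nb) − a n²/V²
nRT/(V − nb) = (1.72)(0.08206)(504)/(1.88 − 1.72×0.0567) = 71.136/1.7825 = 39.908 atm
a n²/V² = (6.74)(1.72)²/(1.88)² = 5.6416 atm
P = 39.908 − 5.6416 = 34.27 atm

P ≈ 34.27 atm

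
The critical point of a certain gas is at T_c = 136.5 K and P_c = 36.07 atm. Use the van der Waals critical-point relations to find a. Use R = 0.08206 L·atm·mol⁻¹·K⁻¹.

From T_c = 8a/(27Rb) and P_c = a/(27b²): a = 27 R² T_c²/(64 P_c).
a = 27×(0.08206)²×(136.5)²/(64×36.07) = 3387.6/2308.5 = 1.467 L²·atm/mol²

a ≈ 1.467 L²·atm/mol²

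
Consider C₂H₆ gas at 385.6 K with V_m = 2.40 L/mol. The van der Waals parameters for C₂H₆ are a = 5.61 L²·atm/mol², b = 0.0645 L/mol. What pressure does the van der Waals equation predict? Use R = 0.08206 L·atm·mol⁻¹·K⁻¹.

P = RT/(V_m − b) − a/V_m²
RT/(V_m − b) = (0.08206)(385.6)/(2.40 − 0.0645) = 31.642/2.3355 = 13.548 atm
a/V_m² = 5.61/(2.40)² = 0.97396 atm
P = 13.548 − 0.97396 = 12.57 atm

P ≈ 12.57 atm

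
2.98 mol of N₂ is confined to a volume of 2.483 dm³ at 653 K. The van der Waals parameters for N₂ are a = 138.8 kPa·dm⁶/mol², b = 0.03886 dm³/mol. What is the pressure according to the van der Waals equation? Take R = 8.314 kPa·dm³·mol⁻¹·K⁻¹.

P ≈ 6635 kPa

P = nRT/(V − nb) − a n²/V²
nRT/(V − nb) = (2.98)(8.314)(653)/(2.483 − 2.98×0.03886) = 16179/2.3672 = 6834.7 kPa
a n²/V² = (138.8)(2.98)²/(2.483)² = 199.93 kPa
P = 6834.7 − 199.93 = 6635 kPa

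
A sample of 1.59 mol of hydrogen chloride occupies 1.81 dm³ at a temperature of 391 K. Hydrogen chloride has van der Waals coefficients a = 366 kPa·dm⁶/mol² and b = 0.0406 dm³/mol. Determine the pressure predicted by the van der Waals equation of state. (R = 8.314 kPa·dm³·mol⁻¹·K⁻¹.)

P = nRT/(V − nb) − a n²/V²
nRT/(V − nb) = (1.59)(8.314)(391)/(1.81 − 1.59×0.0406) = 5168.7/1.7454 = 2961.3 kPa
a n²/V² = (366)(1.59)²/(1.81)² = 282.43 kPa
P = 2961.3 − 282.43 = 2679 kPa

P ≈ 2679 kPa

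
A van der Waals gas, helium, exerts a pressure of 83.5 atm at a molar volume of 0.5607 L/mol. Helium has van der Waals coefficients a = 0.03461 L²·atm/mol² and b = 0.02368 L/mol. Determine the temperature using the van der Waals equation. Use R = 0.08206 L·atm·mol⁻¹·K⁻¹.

T ≈ 547.2 K

T = (P + a/V_m²)(V_m − b)/R
P + a/V_m² = 83.5 + 0.03461/(0.5607)² = 83.610 atm
V_m − b = 0.5607 − 0.02368 = 0.53702 L/mol
T = (83.610)(0.53702)/0.08206 = 547.2 K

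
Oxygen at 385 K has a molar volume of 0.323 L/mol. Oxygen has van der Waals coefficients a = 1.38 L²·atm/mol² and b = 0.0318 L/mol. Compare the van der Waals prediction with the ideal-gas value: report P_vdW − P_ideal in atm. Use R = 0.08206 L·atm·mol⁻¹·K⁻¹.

Ideal: P_ideal = RT/V_m = (0.08206)(385)/0.323 = 97.8115 atm
vdW: P = RT/(V_m − b) − a/V_m² = 31.5931/0.291200 − 1.38/0.104329 = 108.493 − 13.2274 = 95.266 atm
ΔP = 95.266 − 97.8115 = -2.55 atm

ΔP ≈ -2.55 atm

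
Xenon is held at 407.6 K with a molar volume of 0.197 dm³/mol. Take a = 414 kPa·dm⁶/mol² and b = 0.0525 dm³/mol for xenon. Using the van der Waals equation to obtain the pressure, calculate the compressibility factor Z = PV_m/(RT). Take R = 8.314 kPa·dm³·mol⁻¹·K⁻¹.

P = RT/(V_m − b) − a/V_m² = (8.314)(407.6)/(0.197 − 0.0525) − 414/(0.197)²
  = 3388.8/0.14450 − 10668 = 23452 − 10668 = 12784 kPa
Z = PV_m/(RT) = (12784)(0.197)/((8.314)(407.6)) = 2518.4/3388.8 = 0.7432

Z ≈ 0.7432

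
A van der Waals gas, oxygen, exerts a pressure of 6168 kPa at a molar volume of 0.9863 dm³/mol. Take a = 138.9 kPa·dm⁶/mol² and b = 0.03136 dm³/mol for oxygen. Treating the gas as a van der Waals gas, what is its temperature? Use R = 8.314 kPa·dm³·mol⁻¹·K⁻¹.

T = (P + a/V_m²)(V_m − b)/R
P + a/V_m² = 6168 + 138.9/(0.9863)² = 6310.8 kPa
V_m − b = 0.9863 − 0.03136 = 0.95494 dm³/mol
T = (6310.8)(0.95494)/8.314 = 724.9 K

T ≈ 724.9 K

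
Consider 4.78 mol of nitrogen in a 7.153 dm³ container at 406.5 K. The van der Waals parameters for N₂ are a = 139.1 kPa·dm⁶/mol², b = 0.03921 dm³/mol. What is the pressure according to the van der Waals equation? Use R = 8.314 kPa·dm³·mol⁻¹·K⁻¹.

P ≈ 2257 kPa

P = nRT/(V − nb) − a n²/V²
nRT/(V − nb) = (4.78)(8.314)(406.5)/(7.153 − 4.78×0.03921) = 16155/6.9656 = 2319.3 kPa
a n²/V² = (139.1)(4.78)²/(7.153)² = 62.116 kPa
P = 2319.3 − 62.116 = 2257 kPa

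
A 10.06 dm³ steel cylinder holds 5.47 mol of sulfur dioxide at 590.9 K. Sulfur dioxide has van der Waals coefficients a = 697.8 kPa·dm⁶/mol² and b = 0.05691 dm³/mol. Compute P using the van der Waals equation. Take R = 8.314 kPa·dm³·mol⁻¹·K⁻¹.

P = nRT/(V − nb) − a n²/V²
nRT/(V − nb) = (5.47)(8.314)(590.9)/(10.06 − 5.47×0.05691) = 26873/9.7487 = 2756.6 kPa
a n²/V² = (697.8)(5.47)²/(10.06)² = 206.30 kPa
P = 2756.6 − 206.30 = 2550 kPa

P ≈ 2550 kPa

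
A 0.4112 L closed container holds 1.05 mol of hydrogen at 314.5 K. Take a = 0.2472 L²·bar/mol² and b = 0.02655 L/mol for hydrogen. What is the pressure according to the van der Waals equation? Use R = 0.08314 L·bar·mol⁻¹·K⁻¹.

P = nRT/(V − nb) − a n²/V²
nRT/(V − nb) = (1.05)(0.08314)(314.5)/(0.4112 − 1.05×0.02655) = 27.455/0.38332 = 71.624 bar
a n²/V² = (0.2472)(1.05)²/(0.4112)² = 1.6118 bar
P = 71.624 − 1.6118 = 70.01 bar

P ≈ 70.01 bar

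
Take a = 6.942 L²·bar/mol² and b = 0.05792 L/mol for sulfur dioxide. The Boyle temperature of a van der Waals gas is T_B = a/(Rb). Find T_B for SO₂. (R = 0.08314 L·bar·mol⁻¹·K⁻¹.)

For a van der Waals gas the second virial coefficient B₂ = b − a/(RT) vanishes at T_B = a/(Rb).
T_B = 6.942/(0.08314×0.05792) = 6.942/0.0048155 = 1442 K

T_B ≈ 1442 K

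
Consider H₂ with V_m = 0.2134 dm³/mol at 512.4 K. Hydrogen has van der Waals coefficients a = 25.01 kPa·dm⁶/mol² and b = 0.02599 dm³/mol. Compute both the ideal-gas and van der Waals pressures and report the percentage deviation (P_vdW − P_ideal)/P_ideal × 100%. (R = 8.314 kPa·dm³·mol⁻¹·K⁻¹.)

11.12 %

Ideal: P_ideal = RT/V_m = (8.314)(512.4)/0.2134 = 19963.0 kPa
vdW: P = RT/(V_m − b) − a/V_m² = 4260.09/0.187410 − 25.01/0.0455396 = 22731.4 − 549.192 = 22182.2 kPa
% deviation = (22182.2 − 19963.0)/19963.0 × 100% = 11.12%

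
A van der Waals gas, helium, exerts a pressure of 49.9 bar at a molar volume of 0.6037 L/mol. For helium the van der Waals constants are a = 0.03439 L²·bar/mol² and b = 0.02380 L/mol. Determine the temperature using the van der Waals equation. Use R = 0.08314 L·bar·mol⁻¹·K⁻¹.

T ≈ 348.7 K

T = (P + a/V_m²)(V_m − b)/R
P + a/V_m² = 49.9 + 0.03439/(0.6037)² = 49.994 bar
V_m − b = 0.6037 − 0.02380 = 0.57990 L/mol
T = (49.994)(0.57990)/0.08314 = 348.7 K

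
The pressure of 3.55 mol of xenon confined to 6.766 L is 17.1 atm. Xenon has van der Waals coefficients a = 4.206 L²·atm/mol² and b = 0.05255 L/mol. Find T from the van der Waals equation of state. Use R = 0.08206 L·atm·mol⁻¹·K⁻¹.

T = (P + a n²/V²)(V − nb)/(nR)
P + a n²/V² = 17.1 + (4.206)(3.55)²/(6.766)² = 18.258 atm
V − nb = 6.766 − (3.55)(0.05255) = 6.5794 L
T = (18.258)(6.5794)/((3.55)(0.08206)) = 412.4 K

T ≈ 412.4 K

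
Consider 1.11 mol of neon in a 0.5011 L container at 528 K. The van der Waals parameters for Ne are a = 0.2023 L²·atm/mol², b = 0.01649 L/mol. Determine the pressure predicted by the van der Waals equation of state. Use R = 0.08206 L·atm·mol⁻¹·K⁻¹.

P = nRT/(V − nb) − a n²/V²
nRT/(V − nb) = (1.11)(0.08206)(528)/(0.5011 − 1.11×0.01649) = 48.094/0.48280 = 99.615 atm
a n²/V² = (0.2023)(1.11)²/(0.5011)² = 0.99264 atm
P = 99.615 − 0.99264 = 98.62 atm

P ≈ 98.62 atm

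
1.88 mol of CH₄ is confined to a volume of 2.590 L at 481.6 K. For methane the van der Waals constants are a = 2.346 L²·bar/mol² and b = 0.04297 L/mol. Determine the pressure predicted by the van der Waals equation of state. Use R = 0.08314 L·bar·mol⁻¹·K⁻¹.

P = nRT/(V − nb) − a n²/V²
nRT/(V − nb) = (1.88)(0.08314)(481.6)/(2.590 − 1.88×0.04297) = 75.276/2.5092 = 30.000 bar
a n²/V² = (2.346)(1.88)²/(2.590)² = 1.2361 bar
P = 30.000 − 1.2361 = 28.76 bar

P ≈ 28.76 bar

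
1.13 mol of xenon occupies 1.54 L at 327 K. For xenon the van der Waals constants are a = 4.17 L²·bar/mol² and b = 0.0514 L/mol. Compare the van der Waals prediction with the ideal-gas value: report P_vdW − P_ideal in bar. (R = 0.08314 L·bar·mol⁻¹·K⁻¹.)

Ideal: P_ideal = nRT/V = (1.13)(0.08314)(327)/1.54 = 19.9487 bar
vdW: P = nRT/(V − nb) − a n²/V² = 30.7211/1.48192 − 5.32467/2.37160 = 20.7306 − 2.24518 = 18.4854 bar
ΔP = 18.4854 − 19.9487 = -1.463 bar

ΔP ≈ -1.463 bar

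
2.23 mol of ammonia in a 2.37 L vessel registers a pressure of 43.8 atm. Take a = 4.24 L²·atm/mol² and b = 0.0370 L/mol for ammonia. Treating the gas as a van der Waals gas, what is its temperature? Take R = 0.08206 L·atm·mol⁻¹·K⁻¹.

T = (P + a n²/V²)(V − nb)/(nR)
P + a n²/V² = 43.8 + (4.24)(2.23)²/(2.37)² = 47.554 atm
V − nb = 2.37 − (2.23)(0.0370) = 2.2875 L
T = (47.554)(2.2875)/((2.23)(0.08206)) = 594.4 K

T ≈ 594.4 K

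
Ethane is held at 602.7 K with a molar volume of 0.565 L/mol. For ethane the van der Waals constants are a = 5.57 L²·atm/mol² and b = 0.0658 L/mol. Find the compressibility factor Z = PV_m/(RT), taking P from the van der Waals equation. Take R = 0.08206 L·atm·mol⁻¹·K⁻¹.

P = RT/(V_m − b) − a/V_m² = (0.08206)(602.7)/(0.565 − 0.0658) − 5.57/(0.565)²
  = 49.458/0.49920 − 17.449 = 99.075 − 17.449 = 81.626 atm
Z = PV_m/(RT) = (81.626)(0.565)/((0.08206)(602.7)) = 46.119/49.458 = 0.9325

Z ≈ 0.9325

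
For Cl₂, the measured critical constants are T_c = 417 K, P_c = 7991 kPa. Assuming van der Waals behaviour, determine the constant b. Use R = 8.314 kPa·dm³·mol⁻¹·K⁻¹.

b ≈ 0.05423 dm³/mol

From T_c = 8a/(27Rb) and P_c = a/(27b²): b = R T_c/(8 P_c).
b = (8.314)(417)/(8×7991) = 3466.9/63928 = 0.05423 dm³/mol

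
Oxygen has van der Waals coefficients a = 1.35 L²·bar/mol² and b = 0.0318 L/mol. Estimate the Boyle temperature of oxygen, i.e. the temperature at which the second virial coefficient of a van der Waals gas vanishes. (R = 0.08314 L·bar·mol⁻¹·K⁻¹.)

T_B ≈ 510.6 K

For a van der Waals gas the second virial coefficient B₂ = b − a/(RT) vanishes at T_B = a/(Rb).
T_B = 1.35/(0.08314×0.0318) = 1.35/0.0026439 = 510.6 K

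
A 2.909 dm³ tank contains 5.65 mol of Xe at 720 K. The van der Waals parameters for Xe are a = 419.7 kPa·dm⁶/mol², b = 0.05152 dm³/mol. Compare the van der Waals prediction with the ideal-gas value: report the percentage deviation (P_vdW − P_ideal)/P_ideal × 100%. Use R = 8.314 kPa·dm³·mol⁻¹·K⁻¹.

-2.50 %

Ideal: P_ideal = nRT/V = (5.65)(8.314)(720)/2.909 = 11626.5 kPa
vdW: P = nRT/(V − nb) − a n²/V² = 33821.4/2.61791 − 13397.9/8.46228 = 12919.2 − 1583.25 = 11336.0 kPa
% deviation = (11336.0 − 11626.5)/11626.5 × 100% = -2.50%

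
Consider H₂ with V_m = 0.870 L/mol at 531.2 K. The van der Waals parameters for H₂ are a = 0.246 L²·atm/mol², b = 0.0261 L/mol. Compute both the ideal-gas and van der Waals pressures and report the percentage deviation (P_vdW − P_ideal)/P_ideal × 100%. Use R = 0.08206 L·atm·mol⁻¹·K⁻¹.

2.44 %

Ideal: P_ideal = RT/V_m = (0.08206)(531.2)/0.870 = 50.1038 atm
vdW: P = RT/(V_m − b) − a/V_m² = 43.5903/0.843900 − 0.246/0.756900 = 51.6534 − 0.325010 = 51.3284 atm
% deviation = (51.3284 − 50.1038)/50.1038 × 100% = 2.44%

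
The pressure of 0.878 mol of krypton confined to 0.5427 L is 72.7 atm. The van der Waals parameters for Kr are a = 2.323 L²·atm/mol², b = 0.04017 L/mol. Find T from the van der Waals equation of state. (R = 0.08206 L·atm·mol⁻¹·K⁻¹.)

T = (P + a n²/V²)(V − nb)/(nR)
P + a n²/V² = 72.7 + (2.323)(0.878)²/(0.5427)² = 78.780 atm
V − nb = 0.5427 − (0.878)(0.04017) = 0.50743 L
T = (78.780)(0.50743)/((0.878)(0.08206)) = 554.8 K

T ≈ 554.8 K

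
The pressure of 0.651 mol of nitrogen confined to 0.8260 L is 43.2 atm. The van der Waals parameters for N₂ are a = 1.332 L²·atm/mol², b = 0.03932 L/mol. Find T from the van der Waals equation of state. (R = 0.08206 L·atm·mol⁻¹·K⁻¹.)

T = (P + a n²/V²)(V − nb)/(nR)
P + a n²/V² = 43.2 + (1.332)(0.651)²/(0.8260)² = 44.027 atm
V − nb = 0.8260 − (0.651)(0.03932) = 0.80040 L
T = (44.027)(0.80040)/((0.651)(0.08206)) = 659.7 K

T ≈ 659.7 K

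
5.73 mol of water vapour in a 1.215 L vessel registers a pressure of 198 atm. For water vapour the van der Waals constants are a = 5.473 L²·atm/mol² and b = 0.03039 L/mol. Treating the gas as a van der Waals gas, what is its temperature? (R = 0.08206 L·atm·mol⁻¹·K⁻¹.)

T = (P + a n²/V²)(V − nb)/(nR)
P + a n²/V² = 198 + (5.473)(5.73)²/(1.215)² = 319.73 atm
V − nb = 1.215 − (5.73)(0.03039) = 1.0409 L
T = (319.73)(1.0409)/((5.73)(0.08206)) = 707.8 K

T ≈ 707.8 K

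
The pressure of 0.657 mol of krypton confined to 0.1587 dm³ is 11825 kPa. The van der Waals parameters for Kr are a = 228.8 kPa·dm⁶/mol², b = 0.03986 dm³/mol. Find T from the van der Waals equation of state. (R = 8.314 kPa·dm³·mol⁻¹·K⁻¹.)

T ≈ 382.0 K

T = (P + a n²/V²)(V − nb)/(nR)
P + a n²/V² = 11825 + (228.8)(0.657)²/(0.1587)² = 15746 kPa
V − nb = 0.1587 − (0.657)(0.03986) = 0.13251 dm³
T = (15746)(0.13251)/((0.657)(8.314)) = 382.0 K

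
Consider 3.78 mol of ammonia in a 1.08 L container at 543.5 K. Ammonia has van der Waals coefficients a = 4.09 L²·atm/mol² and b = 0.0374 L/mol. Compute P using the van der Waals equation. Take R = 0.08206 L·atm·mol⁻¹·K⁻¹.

P ≈ 129.5 atm

P = nRT/(V − nb) − a n²/V²
nRT/(V − nb) = (3.78)(0.08206)(543.5)/(1.08 − 3.78×0.0374) = 168.59/0.93863 = 179.61 atm
a n²/V² = (4.09)(3.78)²/(1.08)² = 50.103 atm
P = 179.61 − 50.103 = 129.5 atm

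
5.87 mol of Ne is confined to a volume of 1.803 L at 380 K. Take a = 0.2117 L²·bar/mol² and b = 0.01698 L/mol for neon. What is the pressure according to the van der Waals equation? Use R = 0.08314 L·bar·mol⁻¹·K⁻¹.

P = nRT/(V − nb) − a n²/V²
nRT/(V − nb) = (5.87)(0.08314)(380)/(1.803 − 5.87×0.01698) = 185.45/1.7033 = 108.88 bar
a n²/V² = (0.2117)(5.87)²/(1.803)² = 2.2439 bar
P = 108.88 − 2.2439 = 106.6 bar

P ≈ 106.6 bar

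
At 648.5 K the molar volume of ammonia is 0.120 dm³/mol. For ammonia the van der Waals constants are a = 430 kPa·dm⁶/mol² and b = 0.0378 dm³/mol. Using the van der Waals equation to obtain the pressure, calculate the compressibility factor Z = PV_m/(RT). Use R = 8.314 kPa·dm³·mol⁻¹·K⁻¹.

Z ≈ 0.7952

P = RT/(V_m − b) − a/V_m² = (8.314)(648.5)/(0.120 − 0.0378) − 430/(0.120)²
  = 5391.6/0.082200 − 29861 = 65591 − 29861 = 35730 kPa
Z = PV_m/(RT) = (35730)(0.120)/((8.314)(648.5)) = 4287.6/5391.6 = 0.7952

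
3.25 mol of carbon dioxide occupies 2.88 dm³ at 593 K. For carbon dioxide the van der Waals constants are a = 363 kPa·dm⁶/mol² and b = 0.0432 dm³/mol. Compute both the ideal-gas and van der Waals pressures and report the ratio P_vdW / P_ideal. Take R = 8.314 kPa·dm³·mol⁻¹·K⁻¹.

P_vdW / P_ideal ≈ 0.9682

Ideal: P_ideal = nRT/V = (3.25)(8.314)(593)/2.88 = 5563.60 kPa
vdW: P = nRT/(V − nb) − a n²/V² = 16023.2/2.73960 − 3834.19/8.29440 = 5848.74 − 462.262 = 5386.48 kPa
Ratio = 5386.48/5563.60 = 0.9682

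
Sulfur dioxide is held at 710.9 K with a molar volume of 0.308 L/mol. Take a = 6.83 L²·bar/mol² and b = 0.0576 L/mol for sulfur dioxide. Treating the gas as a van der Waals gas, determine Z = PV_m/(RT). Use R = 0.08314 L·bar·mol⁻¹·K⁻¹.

P = RT/(V_m − b) − a/V_m² = (0.08314)(710.9)/(0.308 − 0.0576) − 6.83/(0.308)²
  = 59.104/0.25040 − 71.998 = 236.04 − 71.998 = 164.04 bar
Z = PV_m/(RT) = (164.04)(0.308)/((0.08314)(710.9)) = 50.524/59.104 = 0.8548

Z ≈ 0.8548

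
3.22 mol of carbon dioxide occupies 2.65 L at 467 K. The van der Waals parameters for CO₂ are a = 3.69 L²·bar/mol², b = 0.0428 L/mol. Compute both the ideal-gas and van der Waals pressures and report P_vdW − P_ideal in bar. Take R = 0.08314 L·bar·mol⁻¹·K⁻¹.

Ideal: P_ideal = nRT/V = (3.22)(0.08314)(467)/2.65 = 47.1777 bar
vdW: P = nRT/(V − nb) − a n²/V² = 125.021/2.51218 − 38.2594/7.02250 = 49.7659 − 5.44812 = 44.3178 bar
ΔP = 44.3178 − 47.1777 = -2.860 bar

ΔP ≈ -2.860 bar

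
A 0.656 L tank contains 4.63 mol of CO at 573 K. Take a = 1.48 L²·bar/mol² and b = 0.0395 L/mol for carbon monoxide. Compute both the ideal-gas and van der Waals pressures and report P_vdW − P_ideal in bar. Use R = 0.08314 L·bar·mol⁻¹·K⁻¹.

ΔP ≈ 56.25 bar

Ideal: P_ideal = nRT/V = (4.63)(0.08314)(573)/0.656 = 336.234 bar
vdW: P = nRT/(V − nb) − a n²/V² = 220.570/0.473115 − 31.7266/0.430336 = 466.208 − 73.7252 = 392.483 bar
ΔP = 392.483 − 336.234 = 56.25 bar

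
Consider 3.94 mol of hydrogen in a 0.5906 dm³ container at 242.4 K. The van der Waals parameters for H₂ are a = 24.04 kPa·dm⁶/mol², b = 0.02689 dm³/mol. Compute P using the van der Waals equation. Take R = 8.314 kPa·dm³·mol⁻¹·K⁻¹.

P ≈ 15314 kPa

P = nRT/(V − nb) − a n²/V²
nRT/(V − nb) = (3.94)(8.314)(242.4)/(0.5906 − 3.94×0.02689) = 7940.3/0.48465 = 16384 kPa
a n²/V² = (24.04)(3.94)²/(0.5906)² = 1069.9 kPa
P = 16384 − 1069.9 = 15314 kPa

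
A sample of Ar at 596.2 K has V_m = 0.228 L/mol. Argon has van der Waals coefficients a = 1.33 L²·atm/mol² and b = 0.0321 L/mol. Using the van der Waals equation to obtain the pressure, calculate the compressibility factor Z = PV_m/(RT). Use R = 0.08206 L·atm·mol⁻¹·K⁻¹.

Z ≈ 1.045

P = RT/(V_m − b) − a/V_m² = (0.08206)(596.2)/(0.228 − 0.0321) − 1.33/(0.228)²
  = 48.924/0.19590 − 25.585 = 249.74 − 25.585 = 224.16 atm
Z = PV_m/(RT) = (224.16)(0.228)/((0.08206)(596.2)) = 51.108/48.924 = 1.045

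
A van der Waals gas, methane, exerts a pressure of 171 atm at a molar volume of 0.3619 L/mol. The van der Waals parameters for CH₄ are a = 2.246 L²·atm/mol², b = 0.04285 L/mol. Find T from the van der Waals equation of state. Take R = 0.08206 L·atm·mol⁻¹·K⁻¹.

T = (P + a/V_m²)(V_m − b)/R
P + a/V_m² = 171 + 2.246/(0.3619)² = 188.15 atm
V_m − b = 0.3619 − 0.04285 = 0.31905 L/mol
T = (188.15)(0.31905)/0.08206 = 731.5 K

T ≈ 731.5 K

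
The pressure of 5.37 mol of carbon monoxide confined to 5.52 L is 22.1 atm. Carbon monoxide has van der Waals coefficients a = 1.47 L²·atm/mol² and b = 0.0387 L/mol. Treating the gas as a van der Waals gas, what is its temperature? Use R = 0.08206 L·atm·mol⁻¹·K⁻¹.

T = (P + a n²/V²)(V − nb)/(nR)
P + a n²/V² = 22.1 + (1.47)(5.37)²/(5.52)² = 23.491 atm
V − nb = 5.52 − (5.37)(0.0387) = 5.3122 L
T = (23.491)(5.3122)/((5.37)(0.08206)) = 283.2 K

T ≈ 283.2 K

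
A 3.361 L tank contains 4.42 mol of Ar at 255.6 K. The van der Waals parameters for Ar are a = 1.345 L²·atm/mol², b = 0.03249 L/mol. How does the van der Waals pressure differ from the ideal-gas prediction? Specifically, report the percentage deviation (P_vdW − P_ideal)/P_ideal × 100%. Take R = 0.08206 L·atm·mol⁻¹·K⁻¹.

-3.97 %

Ideal: P_ideal = nRT/V = (4.42)(0.08206)(255.6)/3.361 = 27.5833 atm
vdW: P = nRT/(V − nb) − a n²/V² = 92.7074/3.21739 − 26.2765/11.2963 = 28.8145 − 2.32612 = 26.4884 atm
% deviation = (26.4884 − 27.5833)/27.5833 × 100% = -3.97%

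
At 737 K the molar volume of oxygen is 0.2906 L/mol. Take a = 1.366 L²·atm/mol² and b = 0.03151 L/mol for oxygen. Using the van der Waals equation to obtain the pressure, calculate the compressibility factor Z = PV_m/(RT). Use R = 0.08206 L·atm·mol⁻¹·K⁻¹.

Z ≈ 1.044

P = RT/(V_m − b) − a/V_m² = (0.08206)(737)/(0.2906 − 0.03151) − 1.366/(0.2906)²
  = 60.478/0.25909 − 16.176 = 233.42 − 16.176 = 217.24 atm
Z = PV_m/(RT) = (217.24)(0.2906)/((0.08206)(737)) = 63.130/60.478 = 1.044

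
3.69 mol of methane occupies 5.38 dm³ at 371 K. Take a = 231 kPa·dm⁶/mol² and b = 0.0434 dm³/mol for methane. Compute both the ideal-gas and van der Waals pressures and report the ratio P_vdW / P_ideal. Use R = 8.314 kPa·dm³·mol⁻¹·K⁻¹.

Ideal: P_ideal = nRT/V = (3.69)(8.314)(371)/5.38 = 2115.57 kPa
vdW: P = nRT/(V − nb) − a n²/V² = 11381.8/5.21985 − 3145.32/28.9444 = 2180.48 − 108.668 = 2071.81 kPa
Ratio = 2071.81/2115.57 = 0.9793

P_vdW / P_ideal ≈ 0.9793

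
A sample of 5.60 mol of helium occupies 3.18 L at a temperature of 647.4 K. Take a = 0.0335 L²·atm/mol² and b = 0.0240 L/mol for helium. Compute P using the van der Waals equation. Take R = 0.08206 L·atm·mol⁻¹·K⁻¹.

P ≈ 97.58 atm

P = nRT/(V − nb) − a n²/V²
nRT/(V − nb) = (5.60)(0.08206)(647.4)/(3.18 − 5.60×0.0240) = 297.50/3.0456 = 97.682 atm
a n²/V² = (0.0335)(5.60)²/(3.18)² = 0.10389 atm
P = 97.682 − 0.10389 = 97.58 atm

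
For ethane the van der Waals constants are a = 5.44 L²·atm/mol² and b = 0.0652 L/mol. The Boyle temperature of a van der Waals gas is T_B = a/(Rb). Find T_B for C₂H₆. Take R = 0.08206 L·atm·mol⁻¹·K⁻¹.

For a van der Waals gas the second virial coefficient B₂ = b − a/(RT) vanishes at T_B = a/(Rb).
T_B = 5.44/(0.08206×0.0652) = 5.44/0.0053503 = 1017 K

T_B ≈ 1017 K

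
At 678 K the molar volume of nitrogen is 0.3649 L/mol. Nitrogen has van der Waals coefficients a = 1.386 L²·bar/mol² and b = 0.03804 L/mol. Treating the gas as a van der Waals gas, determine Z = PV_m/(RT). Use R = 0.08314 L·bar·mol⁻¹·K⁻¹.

Z ≈ 1.049

P = RT/(V_m − b) − a/V_m² = (0.08314)(678)/(0.3649 − 0.03804) − 1.386/(0.3649)²
  = 56.369/0.32686 − 10.409 = 172.46 − 10.409 = 162.05 bar
Z = PV_m/(RT) = (162.05)(0.3649)/((0.08314)(678)) = 59.132/56.369 = 1.049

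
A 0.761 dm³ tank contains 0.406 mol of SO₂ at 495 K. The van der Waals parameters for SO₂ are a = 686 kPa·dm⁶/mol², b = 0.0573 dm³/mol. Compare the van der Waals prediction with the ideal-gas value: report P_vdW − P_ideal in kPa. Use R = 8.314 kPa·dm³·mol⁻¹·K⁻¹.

Ideal: P_ideal = nRT/V = (0.406)(8.314)(495)/0.761 = 2195.62 kPa
vdW: P = nRT/(V − nb) − a n²/V² = 1670.86/0.737736 − 113.077/0.579121 = 2264.85 − 195.256 = 2069.59 kPa
ΔP = 2069.59 − 2195.62 = -126.0 kPa

ΔP ≈ -126.0 kPa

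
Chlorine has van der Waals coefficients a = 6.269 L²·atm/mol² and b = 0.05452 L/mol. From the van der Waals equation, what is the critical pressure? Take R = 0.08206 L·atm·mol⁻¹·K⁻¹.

For a van der Waals gas, P_c = a/(27b²).
P_c = 6.269/(27×(0.05452)²) = 6.269/0.080256 = 78.11 atm

P_c ≈ 78.11 atm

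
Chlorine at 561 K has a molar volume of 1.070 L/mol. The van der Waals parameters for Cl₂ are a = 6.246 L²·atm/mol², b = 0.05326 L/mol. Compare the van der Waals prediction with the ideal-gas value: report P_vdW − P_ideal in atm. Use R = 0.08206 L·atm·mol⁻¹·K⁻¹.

ΔP ≈ -3.202 atm

Ideal: P_ideal = RT/V_m = (0.08206)(561)/1.070 = 43.0240 atm
vdW: P = RT/(V_m − b) − a/V_m² = 46.0357/1.01674 − 6.246/1.14490 = 45.2778 − 5.45550 = 39.8223 atm
ΔP = 39.8223 − 43.0240 = -3.202 atm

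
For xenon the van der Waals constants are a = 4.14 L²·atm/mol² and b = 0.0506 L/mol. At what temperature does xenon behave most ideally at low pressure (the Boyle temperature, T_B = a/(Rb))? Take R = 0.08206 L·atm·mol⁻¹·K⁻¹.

T_B ≈ 997.1 K

For a van der Waals gas the second virial coefficient B₂ = b − a/(RT) vanishes at T_B = a/(Rb).
T_B = 4.14/(0.08206×0.0506) = 4.14/0.0041522 = 997.1 K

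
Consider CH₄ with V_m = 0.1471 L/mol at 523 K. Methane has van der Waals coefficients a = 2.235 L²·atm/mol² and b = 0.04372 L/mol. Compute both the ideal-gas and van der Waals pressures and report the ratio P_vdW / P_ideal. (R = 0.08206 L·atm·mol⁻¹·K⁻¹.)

P_vdW / P_ideal ≈ 1.069

Ideal: P_ideal = RT/V_m = (0.08206)(523)/0.1471 = 291.756 atm
vdW: P = RT/(V_m − b) − a/V_m² = 42.9174/0.103380 − 2.235/0.0216384 = 415.142 − 103.289 = 311.853 atm
Ratio = 311.853/291.756 = 1.069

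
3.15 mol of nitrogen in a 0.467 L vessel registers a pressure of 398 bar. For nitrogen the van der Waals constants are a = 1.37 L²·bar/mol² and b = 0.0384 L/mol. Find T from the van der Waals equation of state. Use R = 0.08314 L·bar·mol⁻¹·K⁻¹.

T ≈ 608.2 K

T = (P + a n²/V²)(V − nb)/(nR)
P + a n²/V² = 398 + (1.37)(3.15)²/(0.467)² = 460.33 bar
V − nb = 0.467 − (3.15)(0.0384) = 0.34604 L
T = (460.33)(0.34604)/((3.15)(0.08314)) = 608.2 K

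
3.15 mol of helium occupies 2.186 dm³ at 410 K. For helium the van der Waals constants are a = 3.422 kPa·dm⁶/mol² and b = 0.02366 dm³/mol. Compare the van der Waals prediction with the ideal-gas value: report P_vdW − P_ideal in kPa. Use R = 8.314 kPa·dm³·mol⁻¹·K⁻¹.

ΔP ≈ 166.3 kPa

Ideal: P_ideal = nRT/V = (3.15)(8.314)(410)/2.186 = 4911.95 kPa
vdW: P = nRT/(V − nb) − a n²/V² = 10737.5/2.11147 − 33.9548/4.77860 = 5085.32 − 7.10560 = 5078.21 kPa
ΔP = 5078.21 − 4911.95 = 166.3 kPa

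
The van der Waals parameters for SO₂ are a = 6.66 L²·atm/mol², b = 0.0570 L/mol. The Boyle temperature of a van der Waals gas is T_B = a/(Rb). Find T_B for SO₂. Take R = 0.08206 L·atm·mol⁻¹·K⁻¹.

For a van der Waals gas the second virial coefficient B₂ = b − a/(RT) vanishes at T_B = a/(Rb).
T_B = 6.66/(0.08206×0.0570) = 6.66/0.0046774 = 1424 K

T_B ≈ 1424 K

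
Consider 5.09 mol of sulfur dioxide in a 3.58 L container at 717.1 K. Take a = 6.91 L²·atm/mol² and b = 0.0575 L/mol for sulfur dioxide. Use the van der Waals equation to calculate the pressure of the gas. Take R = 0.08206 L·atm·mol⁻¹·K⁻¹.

P = nRT/(V − nb) − a n²/V²
nRT/(V − nb) = (5.09)(0.08206)(717.1)/(3.58 − 5.09×0.0575) = 299.52/3.2873 = 91.114 atm
a n²/V² = (6.91)(5.09)²/(3.58)² = 13.968 atm
P = 91.114 − 13.968 = 77.15 atm

P ≈ 77.15 atm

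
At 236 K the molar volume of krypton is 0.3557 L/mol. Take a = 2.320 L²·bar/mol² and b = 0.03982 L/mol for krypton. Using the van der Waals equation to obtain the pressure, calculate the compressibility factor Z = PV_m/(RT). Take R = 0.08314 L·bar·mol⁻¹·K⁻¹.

P = RT/(V_m − b) − a/V_m² = (0.08314)(236)/(0.3557 − 0.03982) − 2.320/(0.3557)²
  = 19.621/0.31588 − 18.337 = 62.115 − 18.337 = 43.778 bar
Z = PV_m/(RT) = (43.778)(0.3557)/((0.08314)(236)) = 15.572/19.621 = 0.7936

Z ≈ 0.7936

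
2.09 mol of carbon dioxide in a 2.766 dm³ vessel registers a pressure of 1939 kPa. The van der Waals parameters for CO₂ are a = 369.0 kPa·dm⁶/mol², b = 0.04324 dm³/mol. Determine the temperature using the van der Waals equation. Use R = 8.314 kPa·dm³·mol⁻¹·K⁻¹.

T = (P + a n²/V²)(V − nb)/(nR)
P + a n²/V² = 1939 + (369.0)(2.09)²/(2.766)² = 2149.7 kPa
V − nb = 2.766 − (2.09)(0.04324) = 2.6756 dm³
T = (2149.7)(2.6756)/((2.09)(8.314)) = 331.0 K

T ≈ 331.0 K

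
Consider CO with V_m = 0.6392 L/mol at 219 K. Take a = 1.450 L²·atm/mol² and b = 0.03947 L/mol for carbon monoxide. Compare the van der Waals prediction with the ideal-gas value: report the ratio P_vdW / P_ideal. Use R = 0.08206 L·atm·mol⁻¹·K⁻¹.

P_vdW / P_ideal ≈ 0.9396

Ideal: P_ideal = RT/V_m = (0.08206)(219)/0.6392 = 28.1151 atm
vdW: P = RT/(V_m − b) − a/V_m² = 17.9711/0.599730 − 1.450/0.408577 = 29.9653 − 3.54890 = 26.4164 atm
Ratio = 26.4164/28.1151 = 0.9396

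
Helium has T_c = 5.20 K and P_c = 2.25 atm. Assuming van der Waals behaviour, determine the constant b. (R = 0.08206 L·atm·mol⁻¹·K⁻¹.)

b ≈ 0.02371 L/mol

From T_c = 8a/(27Rb) and P_c = a/(27b²): b = R T_c/(8 P_c).
b = (0.08206)(5.20)/(8×2.25) = 0.42671/18.000 = 0.02371 L/mol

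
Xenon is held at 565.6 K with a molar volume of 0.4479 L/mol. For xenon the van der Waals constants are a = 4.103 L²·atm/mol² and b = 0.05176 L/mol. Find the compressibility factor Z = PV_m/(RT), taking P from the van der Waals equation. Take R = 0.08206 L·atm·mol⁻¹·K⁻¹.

P = RT/(V_m − b) − a/V_m² = (0.08206)(565.6)/(0.4479 − 0.05176) − 4.103/(0.4479)²
  = 46.413/0.39614 − 20.452 = 117.16 − 20.452 = 96.71 atm
Z = PV_m/(RT) = (96.71)(0.4479)/((0.08206)(565.6)) = 43.316/46.413 = 0.9333

Z ≈ 0.9333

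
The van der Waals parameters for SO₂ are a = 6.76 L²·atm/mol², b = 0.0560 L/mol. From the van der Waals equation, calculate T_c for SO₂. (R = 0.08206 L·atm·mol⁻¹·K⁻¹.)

For a van der Waals gas, T_c = 8a/(27Rb).
T_c = 8×6.76/(27×0.08206×0.0560) = 54.080/0.12407 = 435.9 K

T_c ≈ 435.9 K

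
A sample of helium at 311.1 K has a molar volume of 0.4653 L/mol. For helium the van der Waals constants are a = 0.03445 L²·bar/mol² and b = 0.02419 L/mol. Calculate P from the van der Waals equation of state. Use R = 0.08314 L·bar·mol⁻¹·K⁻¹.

P = RT/(V_m − b) − a/V_m²
RT/(V_m − b) = (0.08314)(311.1)/(0.4653 − 0.02419) = 25.865/0.44111 = 58.636 bar
a/V_m² = 0.03445/(0.4653)² = 0.15912 bar
P = 58.636 − 0.15912 = 58.48 bar

P ≈ 58.48 bar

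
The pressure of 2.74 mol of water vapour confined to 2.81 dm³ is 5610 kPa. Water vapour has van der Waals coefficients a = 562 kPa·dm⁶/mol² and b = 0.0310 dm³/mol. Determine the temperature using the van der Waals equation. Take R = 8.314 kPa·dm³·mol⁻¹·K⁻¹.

T = (P + a n²/V²)(V − nb)/(nR)
P + a n²/V² = 5610 + (562)(2.74)²/(2.81)² = 6144.3 kPa
V − nb = 2.81 − (2.74)(0.0310) = 2.7251 dm³
T = (6144.3)(2.7251)/((2.74)(8.314)) = 735.0 K

T ≈ 735.0 K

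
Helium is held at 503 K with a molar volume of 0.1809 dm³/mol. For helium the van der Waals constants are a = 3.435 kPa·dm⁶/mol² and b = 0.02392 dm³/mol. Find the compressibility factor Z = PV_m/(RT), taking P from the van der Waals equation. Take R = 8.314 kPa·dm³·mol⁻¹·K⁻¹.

Z ≈ 1.148

P = RT/(V_m − b) − a/V_m² = (8.314)(503)/(0.1809 − 0.02392) − 3.435/(0.1809)²
  = 4181.9/0.15698 − 104.97 = 26640 − 104.97 = 26535 kPa
Z = PV_m/(RT) = (26535)(0.1809)/((8.314)(503)) = 4800.2/4181.9 = 1.148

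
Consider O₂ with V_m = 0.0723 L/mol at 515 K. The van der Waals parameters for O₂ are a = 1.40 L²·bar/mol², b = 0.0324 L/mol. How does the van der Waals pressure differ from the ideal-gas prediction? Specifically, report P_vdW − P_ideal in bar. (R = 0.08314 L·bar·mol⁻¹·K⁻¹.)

Ideal: P_ideal = RT/V_m = (0.08314)(515)/0.0723 = 592.214 bar
vdW: P = RT/(V_m − b) − a/V_m² = 42.8171/0.0399000 − 1.40/0.00522729 = 1073.11 − 267.825 = 805.29 bar
ΔP = 805.29 − 592.214 = 213.1 bar

ΔP ≈ 213.1 bar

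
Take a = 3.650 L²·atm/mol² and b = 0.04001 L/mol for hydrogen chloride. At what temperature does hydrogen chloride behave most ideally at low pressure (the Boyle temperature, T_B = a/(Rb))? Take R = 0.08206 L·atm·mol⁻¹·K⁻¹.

For a van der Waals gas the second virial coefficient B₂ = b − a/(RT) vanishes at T_B = a/(Rb).
T_B = 3.650/(0.08206×0.04001) = 3.650/0.0032832 = 1112 K

T_B ≈ 1112 K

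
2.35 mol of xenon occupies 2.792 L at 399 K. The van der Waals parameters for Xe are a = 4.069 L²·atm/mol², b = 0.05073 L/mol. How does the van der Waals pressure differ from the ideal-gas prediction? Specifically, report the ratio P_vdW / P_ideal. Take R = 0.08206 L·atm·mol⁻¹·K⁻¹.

P_vdW / P_ideal ≈ 0.9400

Ideal: P_ideal = nRT/V = (2.35)(0.08206)(399)/2.792 = 27.5586 atm
vdW: P = nRT/(V − nb) − a n²/V² = 76.9436/2.67278 − 22.4711/7.79526 = 28.7879 − 2.88266 = 25.9052 atm
Ratio = 25.9052/27.5586 = 0.9400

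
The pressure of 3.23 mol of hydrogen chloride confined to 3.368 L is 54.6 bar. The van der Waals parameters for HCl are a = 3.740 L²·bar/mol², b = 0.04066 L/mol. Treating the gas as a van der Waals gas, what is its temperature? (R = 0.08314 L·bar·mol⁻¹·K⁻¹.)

T ≈ 699.5 K

T = (P + a n²/V²)(V − nb)/(nR)
P + a n²/V² = 54.6 + (3.740)(3.23)²/(3.368)² = 58.040 bar
V − nb = 3.368 − (3.23)(0.04066) = 3.2367 L
T = (58.040)(3.2367)/((3.23)(0.08314)) = 699.5 K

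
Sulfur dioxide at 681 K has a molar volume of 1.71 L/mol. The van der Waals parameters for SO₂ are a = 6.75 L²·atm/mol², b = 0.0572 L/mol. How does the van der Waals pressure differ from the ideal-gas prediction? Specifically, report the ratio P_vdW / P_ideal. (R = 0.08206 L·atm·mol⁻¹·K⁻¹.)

Ideal: P_ideal = RT/V_m = (0.08206)(681)/1.71 = 32.6800 atm
vdW: P = RT/(V_m − b) − a/V_m² = 55.8829/1.65280 − 6.75/2.92410 = 33.8110 − 2.30840 = 31.5026 atm
Ratio = 31.5026/32.6800 = 0.9640

P_vdW / P_ideal ≈ 0.9640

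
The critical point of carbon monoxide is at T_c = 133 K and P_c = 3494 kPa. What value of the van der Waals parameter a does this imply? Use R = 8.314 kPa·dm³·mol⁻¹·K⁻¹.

From T_c = 8a/(27Rb) and P_c = a/(27b²): a = 27 R² T_c²/(64 P_c).
a = 27×(8.314)²×(133)²/(64×3494) = 33013159/223616 = 147.6 kPa·dm⁶/mol²

a ≈ 147.6 kPa·dm⁶/mol²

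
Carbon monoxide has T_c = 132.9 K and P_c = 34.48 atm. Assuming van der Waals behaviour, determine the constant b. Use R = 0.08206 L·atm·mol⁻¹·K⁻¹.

b ≈ 0.03954 L/mol

From T_c = 8a/(27Rb) and P_c = a/(27b²): b = R T_c/(8 P_c).
b = (0.08206)(132.9)/(8×34.48) = 10.906/275.84 = 0.03954 L/mol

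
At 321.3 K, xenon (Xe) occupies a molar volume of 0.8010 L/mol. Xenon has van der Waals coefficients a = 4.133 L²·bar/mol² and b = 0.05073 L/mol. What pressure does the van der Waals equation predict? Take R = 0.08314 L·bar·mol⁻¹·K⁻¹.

P = RT/(V_m − b) − a/V_m²
RT/(V_m − b) = (0.08314)(321.3)/(0.8010 − 0.05073) = 26.713/0.75027 = 35.605 bar
a/V_m² = 4.133/(0.8010)² = 6.4417 bar
P = 35.605 − 6.4417 = 29.16 bar

P ≈ 29.16 bar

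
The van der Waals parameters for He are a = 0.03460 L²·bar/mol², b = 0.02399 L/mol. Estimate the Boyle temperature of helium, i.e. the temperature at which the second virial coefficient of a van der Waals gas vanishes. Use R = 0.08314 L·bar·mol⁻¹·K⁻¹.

T_B ≈ 17.35 K

For a van der Waals gas the second virial coefficient B₂ = b − a/(RT) vanishes at T_B = a/(Rb).
T_B = 0.03460/(0.08314×0.02399) = 0.03460/0.0019945 = 17.35 K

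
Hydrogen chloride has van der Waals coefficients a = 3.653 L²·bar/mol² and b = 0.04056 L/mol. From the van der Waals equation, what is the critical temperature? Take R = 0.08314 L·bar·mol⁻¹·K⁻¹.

T_c ≈ 321.0 K

For a van der Waals gas, T_c = 8a/(27Rb).
T_c = 8×3.653/(27×0.08314×0.04056) = 29.224/0.091048 = 321.0 K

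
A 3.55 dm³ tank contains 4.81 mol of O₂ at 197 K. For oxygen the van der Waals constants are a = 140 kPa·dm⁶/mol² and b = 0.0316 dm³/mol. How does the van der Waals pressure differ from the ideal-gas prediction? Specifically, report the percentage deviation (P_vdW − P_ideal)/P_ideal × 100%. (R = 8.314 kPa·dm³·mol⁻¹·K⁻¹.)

-7.11 %

Ideal: P_ideal = nRT/V = (4.81)(8.314)(197)/3.55 = 2219.18 kPa
vdW: P = nRT/(V − nb) − a n²/V² = 7878.10/3.39800 − 3239.05/12.6025 = 2318.45 − 257.016 = 2061.43 kPa
% deviation = (2061.43 − 2219.18)/2219.18 × 100% = -7.11%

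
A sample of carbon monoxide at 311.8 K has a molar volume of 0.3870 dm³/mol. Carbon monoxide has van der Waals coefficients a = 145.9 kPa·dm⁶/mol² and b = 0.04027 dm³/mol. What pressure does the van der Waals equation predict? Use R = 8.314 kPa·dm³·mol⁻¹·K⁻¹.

P = RT/(V_m − b) − a/V_m²
RT/(V_m − b) = (8.314)(311.8)/(0.3870 − 0.04027) = 2592.3/0.34673 = 7476.4 kPa
a/V_m² = 145.9/(0.3870)² = 974.17 kPa
P = 7476.4 − 974.17 = 6502 kPa

P ≈ 6502 kPa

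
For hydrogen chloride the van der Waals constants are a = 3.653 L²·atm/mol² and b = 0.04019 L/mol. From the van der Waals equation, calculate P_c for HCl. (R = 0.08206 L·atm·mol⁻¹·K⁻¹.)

For a van der Waals gas, P_c = a/(27b²).
P_c = 3.653/(27×(0.04019)²) = 3.653/0.043611 = 83.76 atm

P_c ≈ 83.76 atm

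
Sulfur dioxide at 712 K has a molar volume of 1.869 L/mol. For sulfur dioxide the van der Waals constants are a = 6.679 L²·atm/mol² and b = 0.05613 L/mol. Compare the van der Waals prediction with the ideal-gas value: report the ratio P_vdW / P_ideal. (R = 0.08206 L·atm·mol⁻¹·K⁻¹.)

P_vdW / P_ideal ≈ 0.9698

Ideal: P_ideal = RT/V_m = (0.08206)(712)/1.869 = 31.2610 atm
vdW: P = RT/(V_m − b) − a/V_m² = 58.4267/1.81287 − 6.679/3.49316 = 32.2288 − 1.91202 = 30.3168 atm
Ratio = 30.3168/31.2610 = 0.9698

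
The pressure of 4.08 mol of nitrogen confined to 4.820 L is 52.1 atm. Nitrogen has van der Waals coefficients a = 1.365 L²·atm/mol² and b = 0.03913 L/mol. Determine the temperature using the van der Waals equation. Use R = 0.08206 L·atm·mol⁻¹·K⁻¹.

T ≈ 738.8 K

T = (P + a n²/V²)(V − nb)/(nR)
P + a n²/V² = 52.1 + (1.365)(4.08)²/(4.820)² = 53.078 atm
V − nb = 4.820 − (4.08)(0.03913) = 4.6603 L
T = (53.078)(4.6603)/((4.08)(0.08206)) = 738.8 K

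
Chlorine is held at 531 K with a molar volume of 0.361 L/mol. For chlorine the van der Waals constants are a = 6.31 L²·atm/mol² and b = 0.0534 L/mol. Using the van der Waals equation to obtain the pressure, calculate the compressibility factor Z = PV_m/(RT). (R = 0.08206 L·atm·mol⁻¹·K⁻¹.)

Z ≈ 0.7725

P = RT/(V_m − b) − a/V_m² = (0.08206)(531)/(0.361 − 0.0534) − 6.31/(0.361)²
  = 43.574/0.30760 − 48.419 = 141.66 − 48.419 = 93.24 atm
Z = PV_m/(RT) = (93.24)(0.361)/((0.08206)(531)) = 33.660/43.574 = 0.7725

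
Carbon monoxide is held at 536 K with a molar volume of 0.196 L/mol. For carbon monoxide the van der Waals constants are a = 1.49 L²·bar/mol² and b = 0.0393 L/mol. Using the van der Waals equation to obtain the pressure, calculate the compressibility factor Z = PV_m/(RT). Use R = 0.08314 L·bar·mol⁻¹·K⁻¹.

P = RT/(V_m − b) − a/V_m² = (0.08314)(536)/(0.196 − 0.0393) − 1.49/(0.196)²
  = 44.563/0.15670 − 38.786 = 284.38 − 38.786 = 245.59 bar
Z = PV_m/(RT) = (245.59)(0.196)/((0.08314)(536)) = 48.136/44.563 = 1.080

Z ≈ 1.080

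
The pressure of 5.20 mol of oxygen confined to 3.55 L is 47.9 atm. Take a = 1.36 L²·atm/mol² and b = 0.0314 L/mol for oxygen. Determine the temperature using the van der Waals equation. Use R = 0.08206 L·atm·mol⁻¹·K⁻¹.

T = (P + a n²/V²)(V − nb)/(nR)
P + a n²/V² = 47.9 + (1.36)(5.20)²/(3.55)² = 50.818 atm
V − nb = 3.55 − (5.20)(0.0314) = 3.3867 L
T = (50.818)(3.3867)/((5.20)(0.08206)) = 403.3 K

T ≈ 403.3 K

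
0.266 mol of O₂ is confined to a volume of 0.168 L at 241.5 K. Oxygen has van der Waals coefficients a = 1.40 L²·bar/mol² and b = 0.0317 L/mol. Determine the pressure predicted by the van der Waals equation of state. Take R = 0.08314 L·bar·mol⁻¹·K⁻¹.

P = nRT/(V − nb) − a n²/V²
nRT/(V − nb) = (0.266)(0.08314)(241.5)/(0.168 − 0.266×0.0317) = 5.3408/0.15957 = 33.470 bar
a n²/V² = (1.40)(0.266)²/(0.168)² = 3.5097 bar
P = 33.470 − 3.5097 = 29.96 bar

P ≈ 29.96 bar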